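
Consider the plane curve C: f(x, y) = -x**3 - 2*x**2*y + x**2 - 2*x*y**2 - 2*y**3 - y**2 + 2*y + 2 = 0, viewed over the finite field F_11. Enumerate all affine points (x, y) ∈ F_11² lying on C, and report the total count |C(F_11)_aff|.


Affine F_11-points: {(0, 3), (2, 5), (4, 5), (5, 4), (6, 7), (7, 5), (7, 10)}; count = 7.

For each of the 121 pairs (x, y) ∈ F_11², evaluate f(x, y) mod 11. Record the zeros.
  x = 0: [0↦2, 1↦1, 2↦8, 3↦0, 4↦9, 5↦1, 6↦8, 7↦7, 8↦8, 9↦10, 10↦1]  zeros at y ∈ {3}
  x = 1: [0↦2, 1↦8, 2↦7, 3↦9, 4↦2, 5↦7, 6↦1, 7↦5, 8↦7, 9↦6, 10↦1]  zeros at y ∈ ∅
  x = 2: [0↦9, 1↦7, 2↦5, 3↦2, 4↦8, 5↦0, 6↦10, 7↦4, 8↦3, 9↦6, 10↦1]  zeros at y ∈ {5}
  x = 3: [0↦6, 1↦3, 2↦7, 3↦6, 4↦10, 5↦7, 6↦7, 7↦9, 8↦1, 9↦4, 10↦6]  zeros at y ∈ ∅
  x = 4: [0↦9, 1↦1, 2↦7, 3↦4, 4↦2, 5↦0, 6↦8, 7↦3, 8↦6, 9↦5, 10↦10]  zeros at y ∈ {5}
  x = 5: [0↦1, 1↦6, 2↦10, 3↦1, 4↦0, 5↦6, 6↦7, 7↦2, 8↦1, 9↦3, 10↦7]  zeros at y ∈ {4}
  x = 6: [0↦9, 1↦1, 2↦10, 3↦2, 4↦9, 5↦8, 6↦9, 7↦0, 8↦2, 9↦3, 10↦2]  zeros at y ∈ {7}
  x = 7: [0↦5, 1↦2, 2↦1, 3↦1, 4↦1, 5↦0, 6↦8, 7↦2, 8↦3, 9↦10, 10↦0]  zeros at y ∈ {5, 10}
  x = 8: [0↦5, 1↦3, 2↦10, 3↦3, 4↦3, 5↦9, 6↦9, 7↦2, 8↦9, 9↦7, 10↦6]  zeros at y ∈ ∅
  x = 9: [0↦3, 1↦9, 2↦9, 3↦2, 4↦9, 5↦7, 6↦6, 7↦5, 8↦3, 9↦10, 10↦3]  zeros at y ∈ ∅
  x = 10: [0↦4, 1↦3, 2↦3, 3↦3, 4↦2, 5↦10, 6↦4, 7↦5, 8↦1, 9↦2, 10↦7]  zeros at y ∈ ∅
Collecting zeros: affine points = {(0, 3), (2, 5), (4, 5), (5, 4), (6, 7), (7, 5), (7, 10)}.
Total count |C(F_11)_aff| = 7.


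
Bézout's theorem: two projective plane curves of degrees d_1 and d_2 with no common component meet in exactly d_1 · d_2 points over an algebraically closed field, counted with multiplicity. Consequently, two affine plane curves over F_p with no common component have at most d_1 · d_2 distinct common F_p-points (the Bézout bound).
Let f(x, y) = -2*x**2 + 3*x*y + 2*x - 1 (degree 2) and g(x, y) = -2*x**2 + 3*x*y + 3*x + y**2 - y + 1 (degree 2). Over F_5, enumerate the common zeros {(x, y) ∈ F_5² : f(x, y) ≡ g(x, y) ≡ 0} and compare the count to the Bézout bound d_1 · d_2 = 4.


Common zeros: {(1, 2)}; count = 1; Bézout bound = 4.

deg(f) = 2, deg(g) = 2, so Bézout bound = 4.
Scan x ∈ F_5. For each x, list the y ∈ F_5 with f(x, y) ≡ 0 and those with g(x, y) ≡ 0 (mod 5); the common zeros in that column are the intersection.
  x = 0: f ≡ 0 at y ∈ ∅; g ≡ 0 at y ∈ ∅; common: ∅.
  x = 1: f ≡ 0 at y ∈ {2}; g ≡ 0 at y ∈ {1, 2}; common: {2}.
  x = 2: f ≡ 0 at y ∈ {0}; g ≡ 0 at y ∈ {1, 4}; common: ∅.
  x = 3: f ≡ 0 at y ∈ {2}; g ≡ 0 at y ∈ {3, 4}; common: ∅.
  x = 4: f ≡ 0 at y ∈ {0}; g ≡ 0 at y ∈ ∅; common: ∅.
Collecting: common zeros = {(1, 2)}, so the count is 1.
Comparison with the Bézout bound: 1 ≤ 4 = deg(f)·deg(g), as expected for curves with no common component (the affine F_5-count falls short of the bound because intersections may lie at infinity, over extension fields, or carry multiplicity).


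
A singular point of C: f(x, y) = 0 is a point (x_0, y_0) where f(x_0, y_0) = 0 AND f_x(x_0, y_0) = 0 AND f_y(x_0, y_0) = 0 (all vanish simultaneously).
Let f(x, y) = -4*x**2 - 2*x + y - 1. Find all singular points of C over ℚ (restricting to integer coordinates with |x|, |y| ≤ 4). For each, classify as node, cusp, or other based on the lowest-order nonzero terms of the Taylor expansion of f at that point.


No singular points in the scanned grid; C is smooth there.

Compute partial derivatives:
  f_x = -8*x - 2.
  f_y = 1.
f_y = 1 is a nonzero constant, so f_y never vanishes: no point (x, y) can satisfy f = f_x = f_y = 0. In particular no (x, y) ∈ {−4, ..., 4}² is singular; the curve is smooth.


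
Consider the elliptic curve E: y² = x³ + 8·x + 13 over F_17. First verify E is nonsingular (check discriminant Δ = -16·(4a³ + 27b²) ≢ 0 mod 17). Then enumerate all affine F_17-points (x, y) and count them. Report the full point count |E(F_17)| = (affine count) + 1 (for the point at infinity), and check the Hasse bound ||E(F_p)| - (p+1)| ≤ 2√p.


Affine points = {(0, 8), (0, 9), (3, 8), (3, 9), (5, 5), (5, 12), (7, 2), (7, 15), (9, 7), (9, 10), (11, 2), (11, 15), (12, 1), (12, 16), (13, 6), (13, 11), (14, 8), (14, 9), (16, 2), (16, 15)}; affine count = 20; |E(F_17)| = 21.

Discriminant check: Δ ∝ 4a³ + 27b² = 4·8³ + 27·13² = 4·512 + 27·169 ≡ 15 (mod 17). Nonzero ⇒ E is nonsingular.
For each x ∈ F_17, compute rhs = x³ + 8·x + 13 mod 17, then count y ∈ F_17 with y² ≡ rhs.
  x = 0: rhs = 13, matching y values: 8, 9 (2 points).
  x = 1: rhs = 5, matching y values: none (0 points).
  x = 2: rhs = 3, matching y values: none (0 points).
  x = 3: rhs = 13, matching y values: 8, 9 (2 points).
  x = 4: rhs = 7, matching y values: none (0 points).
  x = 5: rhs = 8, matching y values: 5, 12 (2 points).
  x = 6: rhs = 5, matching y values: none (0 points).
  x = 7: rhs = 4, matching y values: 2, 15 (2 points).
  x = 8: rhs = 11, matching y values: none (0 points).
  x = 9: rhs = 15, matching y values: 7, 10 (2 points).
  x = 10: rhs = 5, matching y values: none (0 points).
  x = 11: rhs = 4, matching y values: 2, 15 (2 points).
  x = 12: rhs = 1, matching y values: 1, 16 (2 points).
  x = 13: rhs = 2, matching y values: 6, 11 (2 points).
  x = 14: rhs = 13, matching y values: 8, 9 (2 points).
  x = 15: rhs = 6, matching y values: none (0 points).
  x = 16: rhs = 4, matching y values: 2, 15 (2 points).
Total affine count: 20.
Full point count |E(F_17)| = 20 + 1 = 21.
Hasse bound: |21 − (17+1)| = |3| = 3 ≤ 2√17 ≈ 8.2462 ✓.


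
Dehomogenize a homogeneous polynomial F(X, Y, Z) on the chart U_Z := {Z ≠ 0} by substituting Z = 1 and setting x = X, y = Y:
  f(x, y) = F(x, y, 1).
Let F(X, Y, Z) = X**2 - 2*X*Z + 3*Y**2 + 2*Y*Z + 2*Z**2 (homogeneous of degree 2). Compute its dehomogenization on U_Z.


f(x, y) = x**2 - 2*x + 3*y**2 + 2*y + 2

On U_Z we set Z = 1. Each monomial c·X^i·Y^j·Z^k in F becomes c·x^i·y^j·1^k = c·x^i·y^j.
Substituting Z = 1: F(X, Y, 1) = x**2 - 2*x + 3*y**2 + 2*y + 2.
Note: deg(f) ≤ deg(F) = 2; strict inequality happens when F is divisible by Z (lost terms).


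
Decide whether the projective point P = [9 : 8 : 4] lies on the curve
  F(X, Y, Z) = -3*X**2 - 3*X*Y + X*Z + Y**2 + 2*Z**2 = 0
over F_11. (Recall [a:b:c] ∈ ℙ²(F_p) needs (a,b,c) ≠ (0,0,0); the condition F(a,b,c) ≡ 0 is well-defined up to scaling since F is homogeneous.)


F(9,8,4) ≡ 3 (mod 11); P is NOT on the curve.

Evaluate F(9, 8, 4) term-by-term (mod 11).
  -3*X**2 ↦ -3·81·1·1 = -243
  -3*X*Y ↦ -3·9·8·1 = -216
  X*Z ↦ 1·9·1·4 = 36
  Y**2 ↦ 1·1·64·1 = 64
  2*Z**2 ↦ 2·1·1·16 = 32
Sum: F(9, 8, 4) = (-243) + (-216) + (36) + (64) + (32) = -327.
Reducing mod 11: -327 ≡ 3 (mod 11).
Since F(a, b, c) ≡ 3 ≠ 0 (mod 11), P does NOT lie on the curve.


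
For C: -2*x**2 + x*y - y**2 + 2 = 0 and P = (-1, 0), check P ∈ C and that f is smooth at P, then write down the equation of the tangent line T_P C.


Tangent line at P: 4*x - y + 4 = 0.

Step 1: f(-1, 0) = 0, so P lies on C.
Step 2: partial derivatives
  f_x(x, y) = -4*x + y, f_y(x, y) = x - 2*y.
  f_x(P) = 4, f_y(P) = -1 (gradient nonzero, so P is smooth).
Step 3: tangent line at P: 4·(x − -1) + -1·(y − 0) = 0.
Expanding: 4*x - y + 4 = 0.


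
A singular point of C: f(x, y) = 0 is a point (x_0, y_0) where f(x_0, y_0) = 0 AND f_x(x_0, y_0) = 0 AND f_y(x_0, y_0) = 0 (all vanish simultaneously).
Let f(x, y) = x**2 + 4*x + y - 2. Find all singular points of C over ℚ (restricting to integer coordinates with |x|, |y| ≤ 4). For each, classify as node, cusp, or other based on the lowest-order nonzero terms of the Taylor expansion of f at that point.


No singular points in the scanned grid; C is smooth there.

Compute partial derivatives:
  f_x = 2*x + 4.
  f_y = 1.
f_y = 1 is a nonzero constant, so f_y never vanishes: no point (x, y) can satisfy f = f_x = f_y = 0. In particular no (x, y) ∈ {−4, ..., 4}² is singular; the curve is smooth.


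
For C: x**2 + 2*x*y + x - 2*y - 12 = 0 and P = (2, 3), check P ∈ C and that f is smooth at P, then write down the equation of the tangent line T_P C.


Tangent line at P: 11*x + 2*y - 28 = 0.

Step 1: f(2, 3) = 0, so P lies on C.
Step 2: partial derivatives
  f_x(x, y) = 2*x + 2*y + 1, f_y(x, y) = 2*x - 2.
  f_x(P) = 11, f_y(P) = 2 (gradient nonzero, so P is smooth).
Step 3: tangent line at P: 11·(x − 2) + 2·(y − 3) = 0.
Expanding: 11*x + 2*y - 28 = 0.


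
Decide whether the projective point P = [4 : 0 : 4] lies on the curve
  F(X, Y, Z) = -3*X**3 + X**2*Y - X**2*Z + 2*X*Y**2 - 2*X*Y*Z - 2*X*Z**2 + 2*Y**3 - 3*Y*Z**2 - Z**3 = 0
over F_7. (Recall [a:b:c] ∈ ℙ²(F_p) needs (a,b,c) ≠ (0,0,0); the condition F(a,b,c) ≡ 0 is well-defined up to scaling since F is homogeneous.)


F(4,0,4) ≡ 0 (mod 7); P is on the curve.

Evaluate F(4, 0, 4) term-by-term (mod 7).
  -3*X**3 ↦ -3·64·1·1 = -192
  X**2*Y ↦ 1·16·0·1 = 0
  -X**2*Z ↦ -1·16·1·4 = -64
  2*X*Y**2 ↦ 2·4·0·1 = 0
  -2*X*Y*Z ↦ -2·4·0·4 = 0
  -2*X*Z**2 ↦ -2·4·1·16 = -128
  2*Y**3 ↦ 2·1·0·1 = 0
  -3*Y*Z**2 ↦ -3·1·0·16 = 0
  -Z**3 ↦ -1·1·1·64 = -64
Sum: F(4, 0, 4) = (-192) + (0) + (-64) + (0) + (0) + (-128) + (0) + (0) + (-64) = -448.
Reducing mod 7: -448 ≡ 0 (mod 7).
Since F(a, b, c) ≡ 0 (mod 7), P lies on the curve.


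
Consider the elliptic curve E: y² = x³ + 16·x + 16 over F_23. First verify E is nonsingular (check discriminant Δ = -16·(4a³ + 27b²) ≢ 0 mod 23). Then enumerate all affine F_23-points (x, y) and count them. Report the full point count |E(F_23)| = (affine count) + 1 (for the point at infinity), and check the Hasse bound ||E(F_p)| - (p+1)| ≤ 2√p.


Affine points = {(0, 4), (0, 19), (4, 11), (4, 12), (6, 11), (6, 12), (8, 9), (8, 14), (10, 7), (10, 16), (12, 2), (12, 21), (13, 11), (13, 12), (17, 7), (17, 16), (18, 8), (18, 15), (19, 7), (19, 16)}; affine count = 20; |E(F_23)| = 21.

Discriminant check: Δ ∝ 4a³ + 27b² = 4·16³ + 27·16² = 4·4096 + 27·256 ≡ 20 (mod 23). Nonzero ⇒ E is nonsingular.
For each x ∈ F_23, compute rhs = x³ + 16·x + 16 mod 23, then count y ∈ F_23 with y² ≡ rhs.
  x = 0: rhs = 16, matching y values: 4, 19 (2 points).
  x = 1: rhs = 10, matching y values: none (0 points).
  x = 2: rhs = 10, matching y values: none (0 points).
  x = 3: rhs = 22, matching y values: none (0 points).
  x = 4: rhs = 6, matching y values: 11, 12 (2 points).
  x = 5: rhs = 14, matching y values: none (0 points).
  x = 6: rhs = 6, matching y values: 11, 12 (2 points).
  x = 7: rhs = 11, matching y values: none (0 points).
  x = 8: rhs = 12, matching y values: 9, 14 (2 points).
  x = 9: rhs = 15, matching y values: none (0 points).
  x = 10: rhs = 3, matching y values: 7, 16 (2 points).
  x = 11: rhs = 5, matching y values: none (0 points).
  x = 12: rhs = 4, matching y values: 2, 21 (2 points).
  x = 13: rhs = 6, matching y values: 11, 12 (2 points).
  x = 14: rhs = 17, matching y values: none (0 points).
  x = 15: rhs = 20, matching y values: none (0 points).
  x = 16: rhs = 21, matching y values: none (0 points).
  x = 17: rhs = 3, matching y values: 7, 16 (2 points).
  x = 18: rhs = 18, matching y values: 8, 15 (2 points).
  x = 19: rhs = 3, matching y values: 7, 16 (2 points).
  x = 20: rhs = 10, matching y values: none (0 points).
  x = 21: rhs = 22, matching y values: none (0 points).
  x = 22: rhs = 22, matching y values: none (0 points).
Total affine count: 20.
Full point count |E(F_23)| = 20 + 1 = 21.
Hasse bound: |21 − (23+1)| = |-3| = 3 ≤ 2√23 ≈ 9.5917 ✓.


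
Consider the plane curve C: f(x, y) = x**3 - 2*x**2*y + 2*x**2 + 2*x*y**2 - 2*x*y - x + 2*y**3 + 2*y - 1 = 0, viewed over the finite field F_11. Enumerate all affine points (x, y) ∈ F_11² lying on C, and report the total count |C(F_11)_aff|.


Affine F_11-points: {(2, 4), (2, 7), (2, 9), (4, 6), (7, 9), (10, 8)}; count = 6.

For each of the 121 pairs (x, y) ∈ F_11², evaluate f(x, y) mod 11. Record the zeros.
  x = 0: [0↦10, 1↦3, 2↦8, 3↦4, 4↦3, 5↦6, 6↦3, 7↦6, 8↦5, 9↦1, 10↦6]  zeros at y ∈ ∅
  x = 1: [0↦1, 1↦3, 2↦10, 3↦1, 4↦10, 5↦5, 6↦9, 7↦1, 8↦4, 9↦8, 10↦3]  zeros at y ∈ ∅
  x = 2: [0↦2, 1↦9, 2↦3, 3↦7, 4↦0, 5↦5, 6↦1, 7↦0, 8↦3, 9↦0, 10↦3]  zeros at y ∈ {4, 7, 9}
  x = 3: [0↦8, 1↦5, 2↦4, 3↦6, 4↦1, 5↦1, 6↦7, 7↦9, 8↦8, 9↦5, 10↦1]  zeros at y ∈ ∅
  x = 4: [0↦3, 1↦8, 2↦8, 3↦4, 4↦8, 5↦10, 6↦0, 7↦1, 8↦3, 9↦7, 10↦3]  zeros at y ∈ {6}
  x = 5: [0↦4, 1↦2, 2↦10, 3↦7, 4↦5, 5↦5, 6↦8, 7↦4, 8↦5, 9↦1, 10↦4]  zeros at y ∈ ∅
  x = 6: [0↦6, 1↦4, 2↦5, 3↦10, 4↦9, 5↦3, 6↦4, 7↦2, 8↦9, 9↦4, 10↦10]  zeros at y ∈ ∅
  x = 7: [0↦4, 1↦9, 2↦10, 3↦8, 4↦4, 5↦10, 6↦5, 7↦1, 8↦10, 9↦0, 10↦5]  zeros at y ∈ {9}
  x = 8: [0↦4, 1↦1, 2↦9, 3↦7, 4↦7, 5↦10, 6↦6, 7↦7, 8↦3, 9↦6, 10↦6]  zeros at y ∈ ∅
  x = 9: [0↦1, 1↦8, 2↦8, 3↦2, 4↦2, 5↦9, 6↦2, 7↦4, 8↦5, 9↦6, 10↦8]  zeros at y ∈ ∅
  x = 10: [0↦1, 1↦3, 2↦2, 3↦10, 4↦6, 5↦2, 6↦10, 7↦9, 8↦0, 9↦6, 10↦6]  zeros at y ∈ {8}
Collecting zeros: affine points = {(2, 4), (2, 7), (2, 9), (4, 6), (7, 9), (10, 8)}.
Total count |C(F_11)_aff| = 6.


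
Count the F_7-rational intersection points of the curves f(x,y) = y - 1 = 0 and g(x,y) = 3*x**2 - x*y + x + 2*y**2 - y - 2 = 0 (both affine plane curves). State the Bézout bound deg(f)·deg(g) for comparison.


Common zeros: ∅; count = 0; Bézout bound = 2.

deg(f) = 1, deg(g) = 2, so Bézout bound = 2.
Scan x ∈ F_7. For each x, list the y ∈ F_7 with f(x, y) ≡ 0 and those with g(x, y) ≡ 0 (mod 7); the common zeros in that column are the intersection.
  x = 0: f ≡ 0 at y ∈ {1}; g ≡ 0 at y ∈ ∅; common: ∅.
  x = 1: f ≡ 0 at y ∈ {1}; g ≡ 0 at y ∈ {3, 5}; common: ∅.
  x = 2: f ≡ 0 at y ∈ {1}; g ≡ 0 at y ∈ {2, 3}; common: ∅.
  x = 3: f ≡ 0 at y ∈ {1}; g ≡ 0 at y ∈ {0, 2}; common: ∅.
  x = 4: f ≡ 0 at y ∈ {1}; g ≡ 0 at y ∈ ∅; common: ∅.
  x = 5: f ≡ 0 at y ∈ {1}; g ≡ 0 at y ∈ {5}; common: ∅.
  x = 6: f ≡ 0 at y ∈ {1}; g ≡ 0 at y ∈ {0}; common: ∅.
Collecting: common zeros = ∅, so the count is 0.
Comparison with the Bézout bound: 0 ≤ 2 = deg(f)·deg(g), as expected for curves with no common component (the affine F_7-count falls short of the bound because intersections may lie at infinity, over extension fields, or carry multiplicity).


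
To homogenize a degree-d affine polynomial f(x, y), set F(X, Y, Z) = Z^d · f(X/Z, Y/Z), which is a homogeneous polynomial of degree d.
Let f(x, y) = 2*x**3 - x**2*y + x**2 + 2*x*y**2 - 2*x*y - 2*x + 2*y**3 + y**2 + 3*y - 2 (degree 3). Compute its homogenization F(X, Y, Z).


F(X, Y, Z) = 2*X**3 - X**2*Y + X**2*Z + 2*X*Y**2 - 2*X*Y*Z - 2*X*Z**2 + 2*Y**3 + Y**2*Z + 3*Y*Z**2 - 2*Z**3

deg(f) = 3.
Substitute x = X/Z, y = Y/Z into f, then multiply by Z^3.
  monomial 2·x^3·y^0 ↦ 2·X^3·Y^0·Z^0.
  monomial -1·x^2·y^1 ↦ -1·X^2·Y^1·Z^0.
  monomial 1·x^2·y^0 ↦ 1·X^2·Y^0·Z^1.
  monomial 2·x^1·y^2 ↦ 2·X^1·Y^2·Z^0.
  monomial -2·x^1·y^1 ↦ -2·X^1·Y^1·Z^1.
  monomial -2·x^1·y^0 ↦ -2·X^1·Y^0·Z^2.
  monomial 2·x^0·y^3 ↦ 2·X^0·Y^3·Z^0.
  monomial 1·x^0·y^2 ↦ 1·X^0·Y^2·Z^1.
  monomial 3·x^0·y^1 ↦ 3·X^0·Y^1·Z^2.
  monomial -2·x^0·y^0 ↦ -2·X^0·Y^0·Z^3.
Collecting: F(X, Y, Z) = 2*X**3 - X**2*Y + X**2*Z + 2*X*Y**2 - 2*X*Y*Z - 2*X*Z**2 + 2*Y**3 + Y**2*Z + 3*Y*Z**2 - 2*Z**3.


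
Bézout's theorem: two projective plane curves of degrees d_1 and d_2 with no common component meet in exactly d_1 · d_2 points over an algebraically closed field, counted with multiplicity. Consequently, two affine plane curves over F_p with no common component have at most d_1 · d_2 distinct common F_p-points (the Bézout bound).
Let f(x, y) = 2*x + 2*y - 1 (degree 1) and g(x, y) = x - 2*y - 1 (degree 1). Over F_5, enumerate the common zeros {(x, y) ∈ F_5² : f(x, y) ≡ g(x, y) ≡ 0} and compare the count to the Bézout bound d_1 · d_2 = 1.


Common zeros: {(4, 4)}; count = 1; Bézout bound = 1.

deg(f) = 1, deg(g) = 1, so Bézout bound = 1.
Scan x ∈ F_5. For each x, list the y ∈ F_5 with f(x, y) ≡ 0 and those with g(x, y) ≡ 0 (mod 5); the common zeros in that column are the intersection.
  x = 0: f ≡ 0 at y ∈ {3}; g ≡ 0 at y ∈ {2}; common: ∅.
  x = 1: f ≡ 0 at y ∈ {2}; g ≡ 0 at y ∈ {0}; common: ∅.
  x = 2: f ≡ 0 at y ∈ {1}; g ≡ 0 at y ∈ {3}; common: ∅.
  x = 3: f ≡ 0 at y ∈ {0}; g ≡ 0 at y ∈ {1}; common: ∅.
  x = 4: f ≡ 0 at y ∈ {4}; g ≡ 0 at y ∈ {4}; common: {4}.
Collecting: common zeros = {(4, 4)}, so the count is 1.
Comparison with the Bézout bound: 1 ≤ 1 = deg(f)·deg(g), as expected for curves with no common component (the bound is attained).


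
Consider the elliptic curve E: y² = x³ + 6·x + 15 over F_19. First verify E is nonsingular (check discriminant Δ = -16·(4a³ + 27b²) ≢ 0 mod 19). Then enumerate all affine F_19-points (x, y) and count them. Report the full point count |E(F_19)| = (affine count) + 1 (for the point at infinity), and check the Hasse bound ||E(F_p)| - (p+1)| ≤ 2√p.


Affine points = {(2, 4), (2, 15), (6, 1), (6, 18), (7, 1), (7, 18), (8, 9), (8, 10), (9, 0), (10, 7), (10, 12), (11, 5), (11, 14)}; affine count = 13; |E(F_19)| = 14.

Discriminant check: Δ ∝ 4a³ + 27b² = 4·6³ + 27·15² = 4·216 + 27·225 ≡ 4 (mod 19). Nonzero ⇒ E is nonsingular.
For each x ∈ F_19, compute rhs = x³ + 6·x + 15 mod 19, then count y ∈ F_19 with y² ≡ rhs.
  x = 0: rhs = 15, matching y values: none (0 points).
  x = 1: rhs = 3, matching y values: none (0 points).
  x = 2: rhs = 16, matching y values: 4, 15 (2 points).
  x = 3: rhs = 3, matching y values: none (0 points).
  x = 4: rhs = 8, matching y values: none (0 points).
  x = 5: rhs = 18, matching y values: none (0 points).
  x = 6: rhs = 1, matching y values: 1, 18 (2 points).
  x = 7: rhs = 1, matching y values: 1, 18 (2 points).
  x = 8: rhs = 5, matching y values: 9, 10 (2 points).
  x = 9: rhs = 0, matching y values: 0 (1 points).
  x = 10: rhs = 11, matching y values: 7, 12 (2 points).
  x = 11: rhs = 6, matching y values: 5, 14 (2 points).
  x = 12: rhs = 10, matching y values: none (0 points).
  x = 13: rhs = 10, matching y values: none (0 points).
  x = 14: rhs = 12, matching y values: none (0 points).
  x = 15: rhs = 3, matching y values: none (0 points).
  x = 16: rhs = 8, matching y values: none (0 points).
  x = 17: rhs = 14, matching y values: none (0 points).
  x = 18: rhs = 8, matching y values: none (0 points).
Total affine count: 13.
Full point count |E(F_19)| = 13 + 1 = 14.
Hasse bound: |14 − (19+1)| = |-6| = 6 ≤ 2√19 ≈ 8.7178 ✓.


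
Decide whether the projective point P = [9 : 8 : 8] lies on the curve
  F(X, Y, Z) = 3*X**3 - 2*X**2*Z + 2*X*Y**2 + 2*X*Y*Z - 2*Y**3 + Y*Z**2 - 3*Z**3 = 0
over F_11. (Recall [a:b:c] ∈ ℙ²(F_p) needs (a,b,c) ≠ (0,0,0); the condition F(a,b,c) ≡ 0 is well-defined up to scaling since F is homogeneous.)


F(9,8,8) ≡ 3 (mod 11); P is NOT on the curve.

Evaluate F(9, 8, 8) term-by-term (mod 11).
  3*X**3 ↦ 3·729·1·1 = 2187
  -2*X**2*Z ↦ -2·81·1·8 = -1296
  2*X*Y**2 ↦ 2·9·64·1 = 1152
  2*X*Y*Z ↦ 2·9·8·8 = 1152
  -2*Y**3 ↦ -2·1·512·1 = -1024
  Y*Z**2 ↦ 1·1·8·64 = 512
  -3*Z**3 ↦ -3·1·1·512 = -1536
Sum: F(9, 8, 8) = (2187) + (-1296) + (1152) + (1152) + (-1024) + (512) + (-1536) = 1147.
Reducing mod 11: 1147 ≡ 3 (mod 11).
Since F(a, b, c) ≡ 3 ≠ 0 (mod 11), P does NOT lie on the curve.


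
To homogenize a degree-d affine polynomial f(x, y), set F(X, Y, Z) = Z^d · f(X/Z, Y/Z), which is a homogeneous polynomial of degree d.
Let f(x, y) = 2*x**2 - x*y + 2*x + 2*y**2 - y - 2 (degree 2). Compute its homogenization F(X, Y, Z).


F(X, Y, Z) = 2*X**2 - X*Y + 2*X*Z + 2*Y**2 - Y*Z - 2*Z**2

deg(f) = 2.
Substitute x = X/Z, y = Y/Z into f, then multiply by Z^2.
  monomial 2·x^2·y^0 ↦ 2·X^2·Y^0·Z^0.
  monomial -1·x^1·y^1 ↦ -1·X^1·Y^1·Z^0.
  monomial 2·x^1·y^0 ↦ 2·X^1·Y^0·Z^1.
  monomial 2·x^0·y^2 ↦ 2·X^0·Y^2·Z^0.
  monomial -1·x^0·y^1 ↦ -1·X^0·Y^1·Z^1.
  monomial -2·x^0·y^0 ↦ -2·X^0·Y^0·Z^2.
Collecting: F(X, Y, Z) = 2*X**2 - X*Y + 2*X*Z + 2*Y**2 - Y*Z - 2*Z**2.


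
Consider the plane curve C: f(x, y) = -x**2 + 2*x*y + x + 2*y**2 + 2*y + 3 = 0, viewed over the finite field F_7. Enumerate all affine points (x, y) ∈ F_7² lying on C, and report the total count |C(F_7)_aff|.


Affine F_7-points: {(0, 1), (0, 5), (2, 2), (3, 1), (3, 2), (4, 4), (4, 5), (5, 4)}; count = 8.

For each of the 49 pairs (x, y) ∈ F_7², evaluate f(x, y) mod 7. Record the zeros.
  x = 0: [0↦3, 1↦0, 2↦1, 3↦6, 4↦1, 5↦0, 6↦3]  zeros at y ∈ {1, 5}
  x = 1: [0↦3, 1↦2, 2↦5, 3↦5, 4↦2, 5↦3, 6↦1]  zeros at y ∈ ∅
  x = 2: [0↦1, 1↦2, 2↦0, 3↦2, 4↦1, 5↦4, 6↦4]  zeros at y ∈ {2}
  x = 3: [0↦4, 1↦0, 2↦0, 3↦4, 4↦5, 5↦3, 6↦5]  zeros at y ∈ {1, 2}
  x = 4: [0↦5, 1↦3, 2↦5, 3↦4, 4↦0, 5↦0, 6↦4]  zeros at y ∈ {4, 5}
  x = 5: [0↦4, 1↦4, 2↦1, 3↦2, 4↦0, 5↦2, 6↦1]  zeros at y ∈ {4}
  x = 6: [0↦1, 1↦3, 2↦2, 3↦5, 4↦5, 5↦2, 6↦3]  zeros at y ∈ ∅
Collecting zeros: affine points = {(0, 1), (0, 5), (2, 2), (3, 1), (3, 2), (4, 4), (4, 5), (5, 4)}.
Total count |C(F_7)_aff| = 8.


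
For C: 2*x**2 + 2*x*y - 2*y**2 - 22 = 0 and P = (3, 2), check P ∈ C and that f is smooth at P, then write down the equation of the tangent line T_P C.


Tangent line at P: 16*x - 2*y - 44 = 0.

Step 1: f(3, 2) = 0, so P lies on C.
Step 2: partial derivatives
  f_x(x, y) = 4*x + 2*y, f_y(x, y) = 2*x - 4*y.
  f_x(P) = 16, f_y(P) = -2 (gradient nonzero, so P is smooth).
Step 3: tangent line at P: 16·(x − 3) + -2·(y − 2) = 0.
Expanding: 16*x - 2*y - 44 = 0.


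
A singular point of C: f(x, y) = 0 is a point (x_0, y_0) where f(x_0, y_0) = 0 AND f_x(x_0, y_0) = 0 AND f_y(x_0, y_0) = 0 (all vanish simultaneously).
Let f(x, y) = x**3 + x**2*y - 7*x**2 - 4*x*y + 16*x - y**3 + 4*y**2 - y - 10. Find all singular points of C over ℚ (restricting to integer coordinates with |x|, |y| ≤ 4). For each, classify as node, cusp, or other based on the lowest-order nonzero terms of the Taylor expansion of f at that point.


Singular points: {(2, 1)}; classification: cusp.

Compute partial derivatives:
  f_x = 3*x**2 + 2*x*y - 14*x - 4*y + 16.
  f_y = x**2 - 4*x - 3*y**2 + 8*y - 1.
Scan x_0 ∈ {−4, ..., 4}. For each x_0, f_y(x_0, y) is a polynomial in y; find its integer roots y ∈ {−4, ..., 4}, then test f_x and f at those candidates.
  x = -4: f_y(-4, y) = -3*y**2 + 8*y + 31; no integer root y with |y| ≤ 4.
  x = -3: f_y(-3, y) = -3*y**2 + 8*y + 20; no integer root y with |y| ≤ 4.
  x = -2: f_y(-2, y) = -3*y**2 + 8*y + 11; vanishes at y ∈ {-1}. (-2, -1): f_x = 64 ≠ 0.
  x = -1: f_y(-1, y) = -3*y**2 + 8*y + 4; no integer root y with |y| ≤ 4.
  x = 0: f_y(0, y) = -3*y**2 + 8*y - 1; no integer root y with |y| ≤ 4.
  x = 1: f_y(1, y) = -3*y**2 + 8*y - 4; vanishes at y ∈ {2}. (1, 2): f_x = 1 ≠ 0.
  x = 2: f_y(2, y) = -3*y**2 + 8*y - 5; vanishes at y ∈ {1}. (2, 1): f_x = 0, f = 0 — SINGULAR.
  x = 3: f_y(3, y) = -3*y**2 + 8*y - 4; vanishes at y ∈ {2}. (3, 2): f_x = 5 ≠ 0.
  x = 4: f_y(4, y) = -3*y**2 + 8*y - 1; no integer root y with |y| ≤ 4.
Only singular point on the grid: (2, 1).
Classify: substitute x = 2 + u, y = 1 + v and expand: f = u**3 + u**2*v - v**3 + v**2.
No constant or linear terms (consistent with a singular point). Quadratic part: v**2. Cubic part: u**3 + u**2*v - v**3.
The quadratic part v**2 is a perfect square, so there is a single (double) tangent line v = 0, i.e. y = 1. Restricting the cubic part to that line (v = 0) leaves u**3 ≠ 0, so f is not divisible by v and the branch is v² ≈ -u**3 to lowest order — this is a cusp.
Classification: cusp.


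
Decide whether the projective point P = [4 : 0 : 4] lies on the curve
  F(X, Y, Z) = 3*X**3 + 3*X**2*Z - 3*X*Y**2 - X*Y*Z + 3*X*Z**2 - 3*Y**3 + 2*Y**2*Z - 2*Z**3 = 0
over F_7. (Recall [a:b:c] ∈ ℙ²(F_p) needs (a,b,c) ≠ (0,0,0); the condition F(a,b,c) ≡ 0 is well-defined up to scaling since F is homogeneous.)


F(4,0,4) ≡ 0 (mod 7); P is on the curve.

Evaluate F(4, 0, 4) term-by-term (mod 7).
  3*X**3 ↦ 3·64·1·1 = 192
  3*X**2*Z ↦ 3·16·1·4 = 192
  -3*X*Y**2 ↦ -3·4·0·1 = 0
  -X*Y*Z ↦ -1·4·0·4 = 0
  3*X*Z**2 ↦ 3·4·1·16 = 192
  -3*Y**3 ↦ -3·1·0·1 = 0
  2*Y**2*Z ↦ 2·1·0·4 = 0
  -2*Z**3 ↦ -2·1·1·64 = -128
Sum: F(4, 0, 4) = (192) + (192) + (0) + (0) + (192) + (0) + (0) + (-128) = 448.
Reducing mod 7: 448 ≡ 0 (mod 7).
Since F(a, b, c) ≡ 0 (mod 7), P lies on the curve.


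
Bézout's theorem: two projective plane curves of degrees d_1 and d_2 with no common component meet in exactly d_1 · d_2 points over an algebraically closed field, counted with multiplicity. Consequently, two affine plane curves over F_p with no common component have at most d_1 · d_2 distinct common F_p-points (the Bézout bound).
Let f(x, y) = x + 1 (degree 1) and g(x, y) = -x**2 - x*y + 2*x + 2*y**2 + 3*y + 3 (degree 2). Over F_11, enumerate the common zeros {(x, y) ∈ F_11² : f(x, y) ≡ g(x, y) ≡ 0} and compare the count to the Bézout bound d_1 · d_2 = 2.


Common zeros: {(10, 0), (10, 9)}; count = 2; Bézout bound = 2.

deg(f) = 1, deg(g) = 2, so Bézout bound = 2.
Scan x ∈ F_11. For each x, list the y ∈ F_11 with f(x, y) ≡ 0 and those with g(x, y) ≡ 0 (mod 11); the common zeros in that column are the intersection.
  x = 0: f ≡ 0 at y ∈ ∅; g ≡ 0 at y ∈ ∅; common: ∅.
  x = 1: f ≡ 0 at y ∈ ∅; g ≡ 0 at y ∈ {4, 6}; common: ∅.
  x = 2: f ≡ 0 at y ∈ ∅; g ≡ 0 at y ∈ ∅; common: ∅.
  x = 3: f ≡ 0 at y ∈ ∅; g ≡ 0 at y ∈ {0}; common: ∅.
  x = 4: f ≡ 0 at y ∈ ∅; g ≡ 0 at y ∈ ∅; common: ∅.
  x = 5: f ≡ 0 at y ∈ ∅; g ≡ 0 at y ∈ {3, 9}; common: ∅.
  x = 6: f ≡ 0 at y ∈ ∅; g ≡ 0 at y ∈ {1, 6}; common: ∅.
  x = 7: f ≡ 0 at y ∈ ∅; g ≡ 0 at y ∈ ∅; common: ∅.
  x = 8: f ≡ 0 at y ∈ ∅; g ≡ 0 at y ∈ {4}; common: ∅.
  x = 9: f ≡ 0 at y ∈ ∅; g ≡ 0 at y ∈ ∅; common: ∅.
  x = 10: f ≡ 0 at y ∈ {0, 1, 2, 3, 4, 5, 6, 7, 8, 9, 10}; g ≡ 0 at y ∈ {0, 9}; common: {0, 9}.
Collecting: common zeros = {(10, 0), (10, 9)}, so the count is 2.
Comparison with the Bézout bound: 2 ≤ 2 = deg(f)·deg(g), as expected for curves with no common component (the bound is attained).


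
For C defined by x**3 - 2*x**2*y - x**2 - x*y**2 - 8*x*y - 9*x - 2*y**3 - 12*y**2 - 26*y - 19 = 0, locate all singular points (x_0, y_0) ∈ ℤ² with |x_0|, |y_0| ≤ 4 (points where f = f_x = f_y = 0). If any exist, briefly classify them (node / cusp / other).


Singular points: {(-1, -2)}; classification: cusp.

Compute partial derivatives:
  f_x = 3*x**2 - 4*x*y - 2*x - y**2 - 8*y - 9.
  f_y = -2*x**2 - 2*x*y - 8*x - 6*y**2 - 24*y - 26.
Scan x_0 ∈ {−4, ..., 4}. For each x_0, f_y(x_0, y) is a polynomial in y; find its integer roots y ∈ {−4, ..., 4}, then test f_x and f at those candidates.
  x = -4: f_y(-4, y) = -6*y**2 - 16*y - 26; no integer root y with |y| ≤ 4.
  x = -3: f_y(-3, y) = -6*y**2 - 18*y - 20; no integer root y with |y| ≤ 4.
  x = -2: f_y(-2, y) = -6*y**2 - 20*y - 18; no integer root y with |y| ≤ 4.
  x = -1: f_y(-1, y) = -6*y**2 - 22*y - 20; vanishes at y ∈ {-2}. (-1, -2): f_x = 0, f = 0 — SINGULAR.
  x = 0: f_y(0, y) = -6*y**2 - 24*y - 26; no integer root y with |y| ≤ 4.
  x = 1: f_y(1, y) = -6*y**2 - 26*y - 36; no integer root y with |y| ≤ 4.
  x = 2: f_y(2, y) = -6*y**2 - 28*y - 50; no integer root y with |y| ≤ 4.
  x = 3: f_y(3, y) = -6*y**2 - 30*y - 68; no integer root y with |y| ≤ 4.
  x = 4: f_y(4, y) = -6*y**2 - 32*y - 90; no integer root y with |y| ≤ 4.
Only singular point on the grid: (-1, -2).
Classify: substitute x = -1 + u, y = -2 + v and expand: f = u**3 - 2*u**2*v - u*v**2 - 2*v**3 + v**2.
No constant or linear terms (consistent with a singular point). Quadratic part: v**2. Cubic part: u**3 - 2*u**2*v - u*v**2 - 2*v**3.
The quadratic part v**2 is a perfect square, so there is a single (double) tangent line v = 0, i.e. y = -2. Restricting the cubic part to that line (v = 0) leaves u**3 ≠ 0, so f is not divisible by v and the branch is v² ≈ -u**3 to lowest order — this is a cusp.
Classification: cusp.


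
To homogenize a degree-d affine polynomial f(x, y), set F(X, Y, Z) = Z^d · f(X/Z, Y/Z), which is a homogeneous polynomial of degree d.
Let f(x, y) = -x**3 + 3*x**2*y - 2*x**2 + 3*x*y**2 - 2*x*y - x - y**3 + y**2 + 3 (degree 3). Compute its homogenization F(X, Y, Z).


F(X, Y, Z) = -X**3 + 3*X**2*Y - 2*X**2*Z + 3*X*Y**2 - 2*X*Y*Z - X*Z**2 - Y**3 + Y**2*Z + 3*Z**3

deg(f) = 3.
Substitute x = X/Z, y = Y/Z into f, then multiply by Z^3.
  monomial -1·x^3·y^0 ↦ -1·X^3·Y^0·Z^0.
  monomial 3·x^2·y^1 ↦ 3·X^2·Y^1·Z^0.
  monomial -2·x^2·y^0 ↦ -2·X^2·Y^0·Z^1.
  monomial 3·x^1·y^2 ↦ 3·X^1·Y^2·Z^0.
  monomial -2·x^1·y^1 ↦ -2·X^1·Y^1·Z^1.
  monomial -1·x^1·y^0 ↦ -1·X^1·Y^0·Z^2.
  monomial -1·x^0·y^3 ↦ -1·X^0·Y^3·Z^0.
  monomial 1·x^0·y^2 ↦ 1·X^0·Y^2·Z^1.
  monomial 3·x^0·y^0 ↦ 3·X^0·Y^0·Z^3.
Collecting: F(X, Y, Z) = -X**3 + 3*X**2*Y - 2*X**2*Z + 3*X*Y**2 - 2*X*Y*Z - X*Z**2 - Y**3 + Y**2*Z + 3*Z**3.


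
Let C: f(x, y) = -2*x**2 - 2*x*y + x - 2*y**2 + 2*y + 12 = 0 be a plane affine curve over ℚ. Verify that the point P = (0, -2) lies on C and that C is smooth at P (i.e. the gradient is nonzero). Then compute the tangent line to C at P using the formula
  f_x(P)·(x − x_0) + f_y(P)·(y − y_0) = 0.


Tangent line at P: 5*x + 10*y + 20 = 0.

Step 1: f(0, -2) = 0, so P lies on C.
Step 2: partial derivatives
  f_x(x, y) = -4*x - 2*y + 1, f_y(x, y) = -2*x - 4*y + 2.
  f_x(P) = 5, f_y(P) = 10 (gradient nonzero, so P is smooth).
Step 3: tangent line at P: 5·(x − 0) + 10·(y − -2) = 0.
Expanding: 5*x + 10*y + 20 = 0.


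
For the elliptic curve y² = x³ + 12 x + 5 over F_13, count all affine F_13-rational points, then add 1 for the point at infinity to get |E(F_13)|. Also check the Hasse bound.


Affine points = {(3, 4), (3, 9), (4, 0), (7, 4), (7, 9), (9, 6), (9, 7), (11, 5), (11, 8)}; affine count = 9; |E(F_13)| = 10.

Discriminant check: Δ ∝ 4a³ + 27b² = 4·12³ + 27·5² = 4·1728 + 27·25 ≡ 8 (mod 13). Nonzero ⇒ E is nonsingular.
For each x ∈ F_13, compute rhs = x³ + 12·x + 5 mod 13, then count y ∈ F_13 with y² ≡ rhs.
  x = 0: rhs = 5, matching y values: none (0 points).
  x = 1: rhs = 5, matching y values: none (0 points).
  x = 2: rhs = 11, matching y values: none (0 points).
  x = 3: rhs = 3, matching y values: 4, 9 (2 points).
  x = 4: rhs = 0, matching y values: 0 (1 points).
  x = 5: rhs = 8, matching y values: none (0 points).
  x = 6: rhs = 7, matching y values: none (0 points).
  x = 7: rhs = 3, matching y values: 4, 9 (2 points).
  x = 8: rhs = 2, matching y values: none (0 points).
  x = 9: rhs = 10, matching y values: 6, 7 (2 points).
  x = 10: rhs = 7, matching y values: none (0 points).
  x = 11: rhs = 12, matching y values: 5, 8 (2 points).
  x = 12: rhs = 5, matching y values: none (0 points).
Total affine count: 9.
Full point count |E(F_13)| = 9 + 1 = 10.
Hasse bound: |10 − (13+1)| = |-4| = 4 ≤ 2√13 ≈ 7.2111 ✓.


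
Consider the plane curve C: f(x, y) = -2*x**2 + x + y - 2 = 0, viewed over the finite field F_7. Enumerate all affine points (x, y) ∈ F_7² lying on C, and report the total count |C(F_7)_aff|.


Affine F_7-points: {(0, 2), (1, 3), (2, 1), (3, 3), (4, 2), (5, 5), (6, 5)}; count = 7.

For each of the 49 pairs (x, y) ∈ F_7², evaluate f(x, y) mod 7. Record the zeros.
  x = 0: [0↦5, 1↦6, 2↦0, 3↦1, 4↦2, 5↦3, 6↦4]  zeros at y ∈ {2}
  x = 1: [0↦4, 1↦5, 2↦6, 3↦0, 4↦1, 5↦2, 6↦3]  zeros at y ∈ {3}
  x = 2: [0↦6, 1↦0, 2↦1, 3↦2, 4↦3, 5↦4, 6↦5]  zeros at y ∈ {1}
  x = 3: [0↦4, 1↦5, 2↦6, 3↦0, 4↦1, 5↦2, 6↦3]  zeros at y ∈ {3}
  x = 4: [0↦5, 1↦6, 2↦0, 3↦1, 4↦2, 5↦3, 6↦4]  zeros at y ∈ {2}
  x = 5: [0↦2, 1↦3, 2↦4, 3↦5, 4↦6, 5↦0, 6↦1]  zeros at y ∈ {5}
  x = 6: [0↦2, 1↦3, 2↦4, 3↦5, 4↦6, 5↦0, 6↦1]  zeros at y ∈ {5}
Collecting zeros: affine points = {(0, 2), (1, 3), (2, 1), (3, 3), (4, 2), (5, 5), (6, 5)}.
Total count |C(F_7)_aff| = 7.


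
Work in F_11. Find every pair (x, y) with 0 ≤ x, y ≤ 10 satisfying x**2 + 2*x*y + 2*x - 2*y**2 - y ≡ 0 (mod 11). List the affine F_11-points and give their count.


Affine F_11-points: {(0, 0), (0, 5), (1, 7), (1, 10), (5, 3), (5, 7), (9, 0), (9, 3), (10, 5), (10, 10)}; count = 10.

For each of the 121 pairs (x, y) ∈ F_11², evaluate f(x, y) mod 11. Record the zeros.
  x = 0: [0↦0, 1↦8, 2↦1, 3↦1, 4↦8, 5↦0, 6↦10, 7↦5, 8↦7, 9↦5, 10↦10]  zeros at y ∈ {0, 5}
  x = 1: [0↦3, 1↦2, 2↦8, 3↦10, 4↦8, 5↦2, 6↦3, 7↦0, 8↦4, 9↦4, 10↦0]  zeros at y ∈ {7, 10}
  x = 2: [0↦8, 1↦9, 2↦6, 3↦10, 4↦10, 5↦6, 6↦9, 7↦8, 8↦3, 9↦5, 10↦3]  zeros at y ∈ ∅
  x = 3: [0↦4, 1↦7, 2↦6, 3↦1, 4↦3, 5↦1, 6↦6, 7↦7, 8↦4, 9↦8, 10↦8]  zeros at y ∈ ∅
  x = 4: [0↦2, 1↦7, 2↦8, 3↦5, 4↦9, 5↦9, 6↦5, 7↦8, 8↦7, 9↦2, 10↦4]  zeros at y ∈ ∅
  x = 5: [0↦2, 1↦9, 2↦1, 3↦0, 4↦6, 5↦8, 6↦6, 7↦0, 8↦1, 9↦9, 10↦2]  zeros at y ∈ {3, 7}
  x = 6: [0↦4, 1↦2, 2↦7, 3↦8, 4↦5, 5↦9, 6↦9, 7↦5, 8↦8, 9↦7, 10↦2]  zeros at y ∈ ∅
  x = 7: [0↦8, 1↦8, 2↦4, 3↦7, 4↦6, 5↦1, 6↦3, 7↦1, 8↦6, 9↦7, 10↦4]  zeros at y ∈ ∅
  x = 8: [0↦3, 1↦5, 2↦3, 3↦8, 4↦9, 5↦6, 6↦10, 7↦10, 8↦6, 9↦9, 10↦8]  zeros at y ∈ ∅
  x = 9: [0↦0, 1↦4, 2↦4, 3↦0, 4↦3, 5↦2, 6↦8, 7↦10, 8↦8, 9↦2, 10↦3]  zeros at y ∈ {0, 3}
  x = 10: [0↦10, 1↦5, 2↦7, 3↦5, 4↦10, 5↦0, 6↦8, 7↦1, 8↦1, 9↦8, 10↦0]  zeros at y ∈ {5, 10}
Collecting zeros: affine points = {(0, 0), (0, 5), (1, 7), (1, 10), (5, 3), (5, 7), (9, 0), (9, 3), (10, 5), (10, 10)}.
Total count |C(F_11)_aff| = 10.


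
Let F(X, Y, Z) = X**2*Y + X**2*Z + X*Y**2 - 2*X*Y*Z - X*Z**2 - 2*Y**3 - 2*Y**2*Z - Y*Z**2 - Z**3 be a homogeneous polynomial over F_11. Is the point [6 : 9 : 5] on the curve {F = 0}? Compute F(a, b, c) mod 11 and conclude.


F(6,9,5) ≡ 3 (mod 11); P is NOT on the curve.

Evaluate F(6, 9, 5) term-by-term (mod 11).
  X**2*Y ↦ 1·36·9·1 = 324
  X**2*Z ↦ 1·36·1·5 = 180
  X*Y**2 ↦ 1·6·81·1 = 486
  -2*X*Y*Z ↦ -2·6·9·5 = -540
  -X*Z**2 ↦ -1·6·1·25 = -150
  -2*Y**3 ↦ -2·1·729·1 = -1458
  -2*Y**2*Z ↦ -2·1·81·5 = -810
  -Y*Z**2 ↦ -1·1·9·25 = -225
  -Z**3 ↦ -1·1·1·125 = -125
Sum: F(6, 9, 5) = (324) + (180) + (486) + (-540) + (-150) + (-1458) + (-810) + (-225) + (-125) = -2318.
Reducing mod 11: -2318 ≡ 3 (mod 11).
Since F(a, b, c) ≡ 3 ≠ 0 (mod 11), P does NOT lie on the curve.


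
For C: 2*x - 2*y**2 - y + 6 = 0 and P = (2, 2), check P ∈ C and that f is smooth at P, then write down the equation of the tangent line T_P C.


Tangent line at P: 2*x - 9*y + 14 = 0.

Step 1: f(2, 2) = 0, so P lies on C.
Step 2: partial derivatives
  f_x(x, y) = 2, f_y(x, y) = -4*y - 1.
  f_x(P) = 2, f_y(P) = -9 (gradient nonzero, so P is smooth).
Step 3: tangent line at P: 2·(x − 2) + -9·(y − 2) = 0.
Expanding: 2*x - 9*y + 14 = 0.


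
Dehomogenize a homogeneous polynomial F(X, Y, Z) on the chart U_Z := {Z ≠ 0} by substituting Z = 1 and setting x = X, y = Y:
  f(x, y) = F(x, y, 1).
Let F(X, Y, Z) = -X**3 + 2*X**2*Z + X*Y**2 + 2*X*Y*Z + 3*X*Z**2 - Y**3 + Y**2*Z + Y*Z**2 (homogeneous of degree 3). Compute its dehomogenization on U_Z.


f(x, y) = -x**3 + 2*x**2 + x*y**2 + 2*x*y + 3*x - y**3 + y**2 + y

On U_Z we set Z = 1. Each monomial c·X^i·Y^j·Z^k in F becomes c·x^i·y^j·1^k = c·x^i·y^j.
Substituting Z = 1: F(X, Y, 1) = -x**3 + 2*x**2 + x*y**2 + 2*x*y + 3*x - y**3 + y**2 + y.
Note: deg(f) ≤ deg(F) = 3; strict inequality happens when F is divisible by Z (lost terms).


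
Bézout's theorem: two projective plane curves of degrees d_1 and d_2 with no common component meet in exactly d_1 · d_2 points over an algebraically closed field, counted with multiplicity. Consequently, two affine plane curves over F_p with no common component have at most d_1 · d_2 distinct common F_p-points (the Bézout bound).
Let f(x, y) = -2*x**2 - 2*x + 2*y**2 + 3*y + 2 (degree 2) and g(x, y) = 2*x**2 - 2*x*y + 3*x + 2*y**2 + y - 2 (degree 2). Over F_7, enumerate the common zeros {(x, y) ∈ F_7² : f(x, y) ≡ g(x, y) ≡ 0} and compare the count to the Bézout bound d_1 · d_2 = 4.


Common zeros: ∅; count = 0; Bézout bound = 4.

deg(f) = 2, deg(g) = 2, so Bézout bound = 4.
Scan x ∈ F_7. For each x, list the y ∈ F_7 with f(x, y) ≡ 0 and those with g(x, y) ≡ 0 (mod 7); the common zeros in that column are the intersection.
  x = 0: f ≡ 0 at y ∈ {1}; g ≡ 0 at y ∈ ∅; common: ∅.
  x = 1: f ≡ 0 at y ∈ {4, 5}; g ≡ 0 at y ∈ ∅; common: ∅.
  x = 2: f ≡ 0 at y ∈ ∅; g ≡ 0 at y ∈ {2, 3}; common: ∅.
  x = 3: f ≡ 0 at y ∈ ∅; g ≡ 0 at y ∈ {3}; common: ∅.
  x = 4: f ≡ 0 at y ∈ ∅; g ≡ 0 at y ∈ {0}; common: ∅.
  x = 5: f ≡ 0 at y ∈ {4, 5}; g ≡ 0 at y ∈ {0, 1}; common: ∅.
  x = 6: f ≡ 0 at y ∈ {1}; g ≡ 0 at y ∈ ∅; common: ∅.
Collecting: common zeros = ∅, so the count is 0.
Comparison with the Bézout bound: 0 ≤ 4 = deg(f)·deg(g), as expected for curves with no common component (the affine F_7-count falls short of the bound because intersections may lie at infinity, over extension fields, or carry multiplicity).


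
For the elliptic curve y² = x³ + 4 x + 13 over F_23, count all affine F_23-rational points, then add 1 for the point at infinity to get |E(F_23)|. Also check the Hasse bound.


Affine points = {(0, 6), (0, 17), (1, 8), (1, 15), (2, 11), (2, 12), (3, 11), (3, 12), (4, 1), (4, 22), (6, 0), (7, 4), (7, 19), (10, 8), (10, 15), (11, 10), (11, 13), (12, 8), (12, 15), (13, 10), (13, 13), (17, 7), (17, 16), (18, 11), (18, 12), (19, 5), (19, 18), (22, 10), (22, 13)}; affine count = 29; |E(F_23)| = 30.

Discriminant check: Δ ∝ 4a³ + 27b² = 4·4³ + 27·13² = 4·64 + 27·169 ≡ 12 (mod 23). Nonzero ⇒ E is nonsingular.
For each x ∈ F_23, compute rhs = x³ + 4·x + 13 mod 23, then count y ∈ F_23 with y² ≡ rhs.
  x = 0: rhs = 13, matching y values: 6, 17 (2 points).
  x = 1: rhs = 18, matching y values: 8, 15 (2 points).
  x = 2: rhs = 6, matching y values: 11, 12 (2 points).
  x = 3: rhs = 6, matching y values: 11, 12 (2 points).
  x = 4: rhs = 1, matching y values: 1, 22 (2 points).
  x = 5: rhs = 20, matching y values: none (0 points).
  x = 6: rhs = 0, matching y values: 0 (1 points).
  x = 7: rhs = 16, matching y values: 4, 19 (2 points).
  x = 8: rhs = 5, matching y values: none (0 points).
  x = 9: rhs = 19, matching y values: none (0 points).
  x = 10: rhs = 18, matching y values: 8, 15 (2 points).
  x = 11: rhs = 8, matching y values: 10, 13 (2 points).
  x = 12: rhs = 18, matching y values: 8, 15 (2 points).
  x = 13: rhs = 8, matching y values: 10, 13 (2 points).
  x = 14: rhs = 7, matching y values: none (0 points).
  x = 15: rhs = 21, matching y values: none (0 points).
  x = 16: rhs = 10, matching y values: none (0 points).
  x = 17: rhs = 3, matching y values: 7, 16 (2 points).
  x = 18: rhs = 6, matching y values: 11, 12 (2 points).
  x = 19: rhs = 2, matching y values: 5, 18 (2 points).
  x = 20: rhs = 20, matching y values: none (0 points).
  x = 21: rhs = 20, matching y values: none (0 points).
  x = 22: rhs = 8, matching y values: 10, 13 (2 points).
Total affine count: 29.
Full point count |E(F_23)| = 29 + 1 = 30.
Hasse bound: |30 − (23+1)| = |6| = 6 ≤ 2√23 ≈ 9.5917 ✓.


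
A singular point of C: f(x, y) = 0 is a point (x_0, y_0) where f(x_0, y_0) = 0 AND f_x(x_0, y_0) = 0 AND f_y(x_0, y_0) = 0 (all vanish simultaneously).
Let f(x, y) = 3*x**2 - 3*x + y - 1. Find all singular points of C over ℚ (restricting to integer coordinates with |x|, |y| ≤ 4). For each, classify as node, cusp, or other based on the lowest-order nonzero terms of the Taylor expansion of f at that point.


No singular points in the scanned grid; C is smooth there.

Compute partial derivatives:
  f_x = 6*x - 3.
  f_y = 1.
f_y = 1 is a nonzero constant, so f_y never vanishes: no point (x, y) can satisfy f = f_x = f_y = 0. In particular no (x, y) ∈ {−4, ..., 4}² is singular; the curve is smooth.
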